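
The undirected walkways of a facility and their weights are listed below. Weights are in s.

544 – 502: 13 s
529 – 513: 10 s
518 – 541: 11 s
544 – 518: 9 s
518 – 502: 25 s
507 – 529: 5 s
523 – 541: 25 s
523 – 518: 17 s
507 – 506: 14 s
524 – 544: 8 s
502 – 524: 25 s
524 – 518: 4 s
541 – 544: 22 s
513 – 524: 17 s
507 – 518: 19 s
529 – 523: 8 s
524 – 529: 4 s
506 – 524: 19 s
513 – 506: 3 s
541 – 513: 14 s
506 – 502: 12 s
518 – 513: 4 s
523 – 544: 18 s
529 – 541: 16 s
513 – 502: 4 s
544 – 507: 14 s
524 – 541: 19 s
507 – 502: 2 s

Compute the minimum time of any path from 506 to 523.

Compare a few routes:
506 → 513 → 529 → 523: 3+10+8 = 21
506 → 513 → 502 → 507 → 529 → 523: 3+4+2+5+8 = 22
506 → 513 → 518 → 524 → 529 → 523: 3+4+4+4+8 = 23
The minimum is 21 s via 506 → 513 → 529 → 523.

21 s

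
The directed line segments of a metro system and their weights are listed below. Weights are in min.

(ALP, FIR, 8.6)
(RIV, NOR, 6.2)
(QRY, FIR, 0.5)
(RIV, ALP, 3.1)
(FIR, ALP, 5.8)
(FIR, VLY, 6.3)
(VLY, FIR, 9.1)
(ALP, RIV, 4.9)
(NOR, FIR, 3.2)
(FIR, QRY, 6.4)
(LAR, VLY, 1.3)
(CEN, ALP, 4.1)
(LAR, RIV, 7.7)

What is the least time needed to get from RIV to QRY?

Candidate routes:
RIV–NOR–FIR–QRY: 6.2+3.2+6.4 = 15.8
RIV–ALP–FIR–QRY: 3.1+8.6+6.4 = 18.1
The minimum is 15.8 min via RIV–NOR–FIR–QRY.

15.8 min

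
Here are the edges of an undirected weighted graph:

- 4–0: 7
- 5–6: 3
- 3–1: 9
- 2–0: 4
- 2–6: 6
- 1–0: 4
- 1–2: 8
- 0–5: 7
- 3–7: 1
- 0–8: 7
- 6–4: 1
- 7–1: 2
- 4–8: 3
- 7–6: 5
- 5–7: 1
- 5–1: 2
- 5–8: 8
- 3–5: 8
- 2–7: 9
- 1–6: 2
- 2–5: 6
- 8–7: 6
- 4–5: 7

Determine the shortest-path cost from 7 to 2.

Settle nodes by increasing distance from 7:
7: 0
3: 1  (via 7)
5: 1  (via 7)
1: 2  (via 7)
6: 4  (via 5)
4: 5  (via 6)
0: 6  (via 1)
8: 6  (via 7)
2: 7  (via 5)
Shortest route: 7–5–2 = 7.

7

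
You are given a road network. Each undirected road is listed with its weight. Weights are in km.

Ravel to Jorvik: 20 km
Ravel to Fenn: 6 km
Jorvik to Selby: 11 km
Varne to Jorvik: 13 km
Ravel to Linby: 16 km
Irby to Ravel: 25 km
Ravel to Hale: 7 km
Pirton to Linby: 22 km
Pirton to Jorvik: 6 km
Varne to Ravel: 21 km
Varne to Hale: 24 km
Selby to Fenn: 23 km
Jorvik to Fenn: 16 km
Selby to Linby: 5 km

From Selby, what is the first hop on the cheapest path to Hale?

Compare a few routes:
Selby → Linby → Ravel → Hale: 5+16+7 = 28
Selby → Fenn → Ravel → Hale: 23+6+7 = 36
The minimum is 28 km via Selby → Linby → Ravel → Hale.
So from Selby the first move is to Linby.

Linby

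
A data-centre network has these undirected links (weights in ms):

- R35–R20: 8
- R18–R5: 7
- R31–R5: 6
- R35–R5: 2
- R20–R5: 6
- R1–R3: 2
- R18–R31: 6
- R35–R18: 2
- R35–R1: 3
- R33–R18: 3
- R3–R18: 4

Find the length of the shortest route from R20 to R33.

Compare a few routes:
R20 - R5 - R35 - R1 - R3 - R18 - R33: 6+2+3+2+4+3 = 20
R20 - R35 - R18 - R33: 8+2+3 = 13
R20 - R5 - R18 - R33: 6+7+3 = 16
The minimum is 13 ms via R20 - R35 - R18 - R33.

13 ms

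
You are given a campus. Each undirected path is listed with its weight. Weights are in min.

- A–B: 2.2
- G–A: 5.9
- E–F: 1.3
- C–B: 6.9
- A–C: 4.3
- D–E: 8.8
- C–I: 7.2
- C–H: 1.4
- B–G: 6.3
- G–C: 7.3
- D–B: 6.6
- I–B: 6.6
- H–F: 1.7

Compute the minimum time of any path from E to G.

Candidate routes:
E - F - H - C - A - B - G: 1.3+1.7+1.4+4.3+2.2+6.3 = 17.2
E - F - H - C - A - G: 1.3+1.7+1.4+4.3+5.9 = 14.6
E - F - H - C - G: 1.3+1.7+1.4+7.3 = 11.7
The minimum is 11.7 min via E - F - H - C - G.

11.7 min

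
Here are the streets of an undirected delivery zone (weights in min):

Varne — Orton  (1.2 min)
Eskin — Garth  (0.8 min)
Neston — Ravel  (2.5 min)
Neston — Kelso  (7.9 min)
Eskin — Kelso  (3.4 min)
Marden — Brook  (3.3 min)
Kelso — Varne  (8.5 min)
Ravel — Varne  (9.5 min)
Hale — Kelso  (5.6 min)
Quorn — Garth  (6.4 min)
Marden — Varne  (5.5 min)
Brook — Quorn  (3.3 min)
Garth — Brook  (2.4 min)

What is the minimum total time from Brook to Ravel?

17 min

Compare a few routes:
Brook → Garth → Eskin → Kelso → Neston → Ravel: 2.4+0.8+3.4+7.9+2.5 = 17
Brook → Marden → Varne → Ravel: 3.3+5.5+9.5 = 18.3
Brook → Quorn → Garth → Eskin → Kelso → Neston → Ravel: 3.3+6.4+0.8+3.4+7.9+2.5 = 24.3
Cheapest is Brook → Garth → Eskin → Kelso → Neston → Ravel at 17 min.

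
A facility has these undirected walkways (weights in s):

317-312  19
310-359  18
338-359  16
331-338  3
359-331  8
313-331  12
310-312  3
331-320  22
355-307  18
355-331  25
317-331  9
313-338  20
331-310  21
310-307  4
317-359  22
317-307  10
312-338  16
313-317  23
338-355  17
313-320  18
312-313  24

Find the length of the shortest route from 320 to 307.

Shortest distances from 320:
320: 0
313: 18  (via 320)
331: 22  (via 320)
338: 25  (via 331)
359: 30  (via 331)
317: 31  (via 331)
312: 41  (via 338)
307: 41  (via 317)
Shortest route: 320 → 331 → 317 → 307 = 41 s.

41 s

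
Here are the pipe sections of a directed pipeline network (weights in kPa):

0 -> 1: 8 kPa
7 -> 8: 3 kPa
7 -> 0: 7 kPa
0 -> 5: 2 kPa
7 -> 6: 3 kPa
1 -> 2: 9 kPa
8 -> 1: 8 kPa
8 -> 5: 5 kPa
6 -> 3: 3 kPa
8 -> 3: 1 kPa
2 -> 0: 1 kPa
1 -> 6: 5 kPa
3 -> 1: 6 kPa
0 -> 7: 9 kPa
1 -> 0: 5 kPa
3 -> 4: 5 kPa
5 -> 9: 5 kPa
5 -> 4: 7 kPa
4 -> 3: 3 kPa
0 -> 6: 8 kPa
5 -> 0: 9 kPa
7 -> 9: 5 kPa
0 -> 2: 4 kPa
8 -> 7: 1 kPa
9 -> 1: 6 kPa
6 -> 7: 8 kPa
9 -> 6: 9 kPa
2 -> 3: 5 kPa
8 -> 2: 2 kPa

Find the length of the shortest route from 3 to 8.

Enumerating some paths:
3 → 1 → 0 → 7 → 8: 6+5+9+3 = 23
3 → 1 → 6 → 7 → 8: 6+5+8+3 = 22
3 → 1 → 2 → 0 → 7 → 8: 6+9+1+9+3 = 28
Cheapest is 3 → 1 → 6 → 7 → 8 at 22 kPa.

22 kPa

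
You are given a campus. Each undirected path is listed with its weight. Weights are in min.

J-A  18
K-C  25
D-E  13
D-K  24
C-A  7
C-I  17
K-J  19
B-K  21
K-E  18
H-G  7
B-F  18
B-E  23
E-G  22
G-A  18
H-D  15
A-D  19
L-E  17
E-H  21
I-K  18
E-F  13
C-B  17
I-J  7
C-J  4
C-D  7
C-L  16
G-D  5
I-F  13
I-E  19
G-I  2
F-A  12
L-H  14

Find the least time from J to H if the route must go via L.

34 min

Best J to L: J → C → L costing 20
Best L to H: L → H costing 14
Total via L: 20 + 14 = 34 min.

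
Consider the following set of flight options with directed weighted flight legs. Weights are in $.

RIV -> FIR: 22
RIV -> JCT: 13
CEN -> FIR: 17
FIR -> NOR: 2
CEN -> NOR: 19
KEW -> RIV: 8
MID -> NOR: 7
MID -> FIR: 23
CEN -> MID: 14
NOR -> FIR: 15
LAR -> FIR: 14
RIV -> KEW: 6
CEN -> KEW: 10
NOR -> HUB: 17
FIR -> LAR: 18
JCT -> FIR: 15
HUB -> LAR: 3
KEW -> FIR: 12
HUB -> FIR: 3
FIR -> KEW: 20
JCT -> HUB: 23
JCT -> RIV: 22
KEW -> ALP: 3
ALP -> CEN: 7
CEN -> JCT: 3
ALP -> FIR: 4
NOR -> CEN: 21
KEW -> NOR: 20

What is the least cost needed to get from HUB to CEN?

Shortest distances from HUB:
HUB: 0
LAR: 3  (via HUB)
FIR: 3  (via HUB)
NOR: 5  (via FIR)
KEW: 23  (via FIR)
CEN: 26  (via NOR)
Shortest route: HUB → FIR → NOR → CEN = $26.

$26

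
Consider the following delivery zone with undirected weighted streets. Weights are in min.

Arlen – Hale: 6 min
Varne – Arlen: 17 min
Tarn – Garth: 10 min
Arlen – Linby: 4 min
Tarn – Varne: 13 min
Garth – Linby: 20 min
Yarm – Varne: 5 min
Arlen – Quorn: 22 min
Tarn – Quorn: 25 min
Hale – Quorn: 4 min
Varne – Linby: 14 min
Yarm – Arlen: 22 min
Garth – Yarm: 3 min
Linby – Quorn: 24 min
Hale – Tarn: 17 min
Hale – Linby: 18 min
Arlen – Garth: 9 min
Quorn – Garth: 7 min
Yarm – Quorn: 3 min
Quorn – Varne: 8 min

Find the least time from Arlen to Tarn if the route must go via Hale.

Best Arlen to Hale: Arlen → Hale costing 6
Shortest Hale→Tarn: Hale → Tarn = 17
Total via Hale: 6 + 17 = 23 min.

23 min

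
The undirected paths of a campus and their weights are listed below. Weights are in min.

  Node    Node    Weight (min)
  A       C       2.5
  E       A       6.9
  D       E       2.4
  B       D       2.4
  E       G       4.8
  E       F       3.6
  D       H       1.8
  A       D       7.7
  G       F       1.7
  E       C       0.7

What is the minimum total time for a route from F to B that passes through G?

Shortest F→G: F–G = 1.7
Best G to B: G–E–D–B costing 9.6
Total via G: 1.7 + 9.6 = 11.3 min.

11.3 min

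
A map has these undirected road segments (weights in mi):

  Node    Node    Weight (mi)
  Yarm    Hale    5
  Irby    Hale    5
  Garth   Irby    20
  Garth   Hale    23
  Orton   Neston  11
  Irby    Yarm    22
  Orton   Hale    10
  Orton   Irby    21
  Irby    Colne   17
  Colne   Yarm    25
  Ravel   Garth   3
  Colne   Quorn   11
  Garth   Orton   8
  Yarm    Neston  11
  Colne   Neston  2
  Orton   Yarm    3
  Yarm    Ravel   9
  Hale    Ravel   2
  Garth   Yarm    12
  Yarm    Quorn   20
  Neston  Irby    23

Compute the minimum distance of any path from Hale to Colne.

Compare a few routes:
Hale → Yarm → Orton → Neston → Colne: 5+3+11+2 = 21
Hale → Irby → Colne: 5+17 = 22
Hale → Yarm → Neston → Colne: 5+11+2 = 18
The minimum is 18 mi via Hale → Yarm → Neston → Colne.

18 mi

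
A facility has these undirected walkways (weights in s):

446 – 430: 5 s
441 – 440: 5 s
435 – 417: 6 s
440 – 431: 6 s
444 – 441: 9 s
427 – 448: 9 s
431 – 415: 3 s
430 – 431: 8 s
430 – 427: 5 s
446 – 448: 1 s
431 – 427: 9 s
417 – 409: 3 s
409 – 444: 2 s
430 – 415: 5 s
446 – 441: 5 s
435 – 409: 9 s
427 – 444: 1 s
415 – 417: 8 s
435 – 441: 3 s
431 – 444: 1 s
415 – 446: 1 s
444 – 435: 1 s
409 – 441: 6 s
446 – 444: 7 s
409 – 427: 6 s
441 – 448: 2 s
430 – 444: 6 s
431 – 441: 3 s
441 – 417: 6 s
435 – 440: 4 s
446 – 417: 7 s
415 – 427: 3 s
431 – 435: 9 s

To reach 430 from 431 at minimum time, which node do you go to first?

Candidate routes:
431–415–446–430: 3+1+5 = 9
431–430: 8 = 8
431–444–430: 1+6 = 7
431–415–430: 3+5 = 8
The minimum is 7 s via 431–444–430.
So from 431 the first move is to 444.

444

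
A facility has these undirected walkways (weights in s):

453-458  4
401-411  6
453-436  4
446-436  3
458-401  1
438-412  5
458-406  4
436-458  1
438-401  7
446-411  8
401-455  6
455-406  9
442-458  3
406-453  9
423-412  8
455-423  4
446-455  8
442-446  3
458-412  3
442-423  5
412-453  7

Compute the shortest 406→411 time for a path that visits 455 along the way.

Best 406 to 455: 406–455 costing 9
Best 455 to 411: 455–401–411 costing 12
Total via 455: 9 + 12 = 21 s.

21 s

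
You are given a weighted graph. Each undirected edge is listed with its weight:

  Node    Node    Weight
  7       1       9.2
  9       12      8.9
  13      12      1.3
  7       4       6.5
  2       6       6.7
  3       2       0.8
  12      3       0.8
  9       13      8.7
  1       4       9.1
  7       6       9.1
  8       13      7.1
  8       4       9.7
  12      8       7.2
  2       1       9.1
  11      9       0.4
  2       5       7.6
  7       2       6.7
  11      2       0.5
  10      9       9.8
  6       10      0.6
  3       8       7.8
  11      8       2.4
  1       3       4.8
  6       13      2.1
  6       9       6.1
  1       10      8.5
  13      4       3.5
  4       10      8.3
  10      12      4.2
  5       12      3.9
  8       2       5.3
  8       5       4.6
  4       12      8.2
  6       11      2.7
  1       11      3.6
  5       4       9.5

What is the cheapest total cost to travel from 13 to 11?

Settle nodes by increasing distance from 13:
13: 0
12: 1.3  (via 13)
3: 2.1  (via 12)
6: 2.1  (via 13)
10: 2.7  (via 6)
2: 2.9  (via 3)
11: 3.4  (via 2)
Shortest route: 13 → 12 → 3 → 2 → 11 = 3.4.

3.4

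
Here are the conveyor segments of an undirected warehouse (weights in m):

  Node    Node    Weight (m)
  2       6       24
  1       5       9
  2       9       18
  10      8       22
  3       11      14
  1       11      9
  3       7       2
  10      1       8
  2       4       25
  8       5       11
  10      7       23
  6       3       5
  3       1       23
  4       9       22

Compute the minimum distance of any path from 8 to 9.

90 m

Shortest distances from 8:
8: 0
5: 11  (via 8)
1: 20  (via 5)
10: 22  (via 8)
11: 29  (via 1)
3: 43  (via 1)
7: 45  (via 10)
6: 48  (via 3)
2: 72  (via 6)
9: 90  (via 2)
Shortest route: 8–5–1–3–6–2–9 = 90 m.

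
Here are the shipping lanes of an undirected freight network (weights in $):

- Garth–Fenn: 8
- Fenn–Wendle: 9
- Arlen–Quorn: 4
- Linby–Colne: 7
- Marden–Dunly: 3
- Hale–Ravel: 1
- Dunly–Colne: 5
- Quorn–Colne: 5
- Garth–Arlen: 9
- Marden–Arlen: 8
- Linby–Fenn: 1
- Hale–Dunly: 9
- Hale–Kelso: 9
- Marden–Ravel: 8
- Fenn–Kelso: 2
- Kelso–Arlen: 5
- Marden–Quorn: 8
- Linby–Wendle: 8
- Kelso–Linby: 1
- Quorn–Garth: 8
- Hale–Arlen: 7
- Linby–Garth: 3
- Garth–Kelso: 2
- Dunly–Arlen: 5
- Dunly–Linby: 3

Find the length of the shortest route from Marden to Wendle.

$14

Candidate routes:
Marden - Dunly - Linby - Fenn - Wendle: 3+3+1+9 = 16
Marden - Dunly - Linby - Kelso - Fenn - Wendle: 3+3+1+2+9 = 18
Marden - Dunly - Linby - Wendle: 3+3+8 = 14
Cheapest is Marden - Dunly - Linby - Wendle at $14.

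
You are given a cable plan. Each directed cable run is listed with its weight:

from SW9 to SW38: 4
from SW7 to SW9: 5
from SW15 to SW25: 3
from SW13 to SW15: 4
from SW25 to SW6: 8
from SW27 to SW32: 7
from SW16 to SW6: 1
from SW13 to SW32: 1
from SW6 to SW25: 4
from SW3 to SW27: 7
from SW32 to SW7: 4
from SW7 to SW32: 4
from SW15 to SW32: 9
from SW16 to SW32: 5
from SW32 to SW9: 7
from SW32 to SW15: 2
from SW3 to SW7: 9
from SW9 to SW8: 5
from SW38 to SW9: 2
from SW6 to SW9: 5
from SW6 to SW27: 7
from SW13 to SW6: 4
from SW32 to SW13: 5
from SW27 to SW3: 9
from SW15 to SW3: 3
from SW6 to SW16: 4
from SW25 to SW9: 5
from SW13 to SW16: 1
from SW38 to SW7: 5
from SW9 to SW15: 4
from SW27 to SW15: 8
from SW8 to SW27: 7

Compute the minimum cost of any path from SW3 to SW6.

Settle nodes by increasing distance from SW3:
SW3: 0
SW27: 7  (via SW3)
SW7: 9  (via SW3)
SW32: 13  (via SW7)
SW9: 14  (via SW7)
SW15: 15  (via SW27)
SW38: 18  (via SW9)
SW25: 18  (via SW15)
SW13: 18  (via SW32)
SW16: 19  (via SW13)
SW8: 19  (via SW9)
SW6: 20  (via SW16)
Shortest route: SW3–SW7–SW32–SW13–SW16–SW6 = 20.

20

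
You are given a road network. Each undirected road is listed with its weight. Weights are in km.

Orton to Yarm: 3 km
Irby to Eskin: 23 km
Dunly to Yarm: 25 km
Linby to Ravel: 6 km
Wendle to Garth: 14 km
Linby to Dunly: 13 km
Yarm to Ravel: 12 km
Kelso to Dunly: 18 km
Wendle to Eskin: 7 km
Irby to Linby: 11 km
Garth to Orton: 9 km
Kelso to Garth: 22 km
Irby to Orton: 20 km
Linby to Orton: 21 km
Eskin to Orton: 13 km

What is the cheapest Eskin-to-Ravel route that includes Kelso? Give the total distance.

Shortest Eskin→Kelso: Eskin–Wendle–Garth–Kelso = 43
Best Kelso to Ravel: Kelso–Dunly–Linby–Ravel costing 37
Total via Kelso: 43 + 37 = 80 km.

80 km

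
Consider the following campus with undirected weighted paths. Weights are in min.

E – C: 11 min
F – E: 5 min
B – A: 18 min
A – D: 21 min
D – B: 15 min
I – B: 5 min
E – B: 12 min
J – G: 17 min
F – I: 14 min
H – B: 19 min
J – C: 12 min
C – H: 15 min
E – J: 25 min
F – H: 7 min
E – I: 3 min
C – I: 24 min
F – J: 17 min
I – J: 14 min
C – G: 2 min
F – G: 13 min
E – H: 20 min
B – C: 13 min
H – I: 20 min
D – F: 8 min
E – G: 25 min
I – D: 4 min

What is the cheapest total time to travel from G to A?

33 min

Enumerating some paths:
G → C → E → I → D → A: 2+11+3+4+21 = 41
G → C → B → A: 2+13+18 = 33
G → C → E → I → B → A: 2+11+3+5+18 = 39
Cheapest is G → C → B → A at 33 min.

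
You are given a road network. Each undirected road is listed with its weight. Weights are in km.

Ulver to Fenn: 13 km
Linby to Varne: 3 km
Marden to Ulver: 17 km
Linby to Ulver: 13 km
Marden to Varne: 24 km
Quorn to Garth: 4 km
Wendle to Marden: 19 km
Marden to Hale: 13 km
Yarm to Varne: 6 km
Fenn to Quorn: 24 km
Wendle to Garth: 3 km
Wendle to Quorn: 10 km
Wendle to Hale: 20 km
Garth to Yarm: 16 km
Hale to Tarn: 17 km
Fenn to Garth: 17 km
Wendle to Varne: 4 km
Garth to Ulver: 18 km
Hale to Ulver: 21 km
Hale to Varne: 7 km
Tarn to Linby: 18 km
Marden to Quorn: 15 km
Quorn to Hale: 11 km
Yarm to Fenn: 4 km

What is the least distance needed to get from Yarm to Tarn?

27 km

Compare a few routes:
Yarm → Varne → Linby → Tarn: 6+3+18 = 27
Yarm → Varne → Hale → Tarn: 6+7+17 = 30
The minimum is 27 km via Yarm → Varne → Linby → Tarn.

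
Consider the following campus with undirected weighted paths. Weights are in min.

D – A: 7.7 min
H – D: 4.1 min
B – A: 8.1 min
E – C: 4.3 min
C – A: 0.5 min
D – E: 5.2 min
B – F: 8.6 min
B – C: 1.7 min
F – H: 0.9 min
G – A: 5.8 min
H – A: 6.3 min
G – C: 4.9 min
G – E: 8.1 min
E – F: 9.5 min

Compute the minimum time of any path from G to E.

8.1 min

Enumerating some paths:
G–C–A–D–E: 4.9+0.5+7.7+5.2 = 18.3
G–E: 8.1 = 8.1
G–A–C–E: 5.8+0.5+4.3 = 10.6
G–C–E: 4.9+4.3 = 9.2
The minimum is 8.1 min via G–E.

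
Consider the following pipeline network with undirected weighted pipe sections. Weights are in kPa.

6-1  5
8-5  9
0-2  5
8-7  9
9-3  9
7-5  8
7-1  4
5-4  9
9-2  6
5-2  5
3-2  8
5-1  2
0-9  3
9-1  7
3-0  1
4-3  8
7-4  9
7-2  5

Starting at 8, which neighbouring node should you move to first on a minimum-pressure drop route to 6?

5

Candidate routes:
8 → 7 → 1 → 6: 9+4+5 = 18
8 → 5 → 1 → 6: 9+2+5 = 16
The minimum is 16 kPa via 8 → 5 → 1 → 6.
So from 8 the first move is to 5.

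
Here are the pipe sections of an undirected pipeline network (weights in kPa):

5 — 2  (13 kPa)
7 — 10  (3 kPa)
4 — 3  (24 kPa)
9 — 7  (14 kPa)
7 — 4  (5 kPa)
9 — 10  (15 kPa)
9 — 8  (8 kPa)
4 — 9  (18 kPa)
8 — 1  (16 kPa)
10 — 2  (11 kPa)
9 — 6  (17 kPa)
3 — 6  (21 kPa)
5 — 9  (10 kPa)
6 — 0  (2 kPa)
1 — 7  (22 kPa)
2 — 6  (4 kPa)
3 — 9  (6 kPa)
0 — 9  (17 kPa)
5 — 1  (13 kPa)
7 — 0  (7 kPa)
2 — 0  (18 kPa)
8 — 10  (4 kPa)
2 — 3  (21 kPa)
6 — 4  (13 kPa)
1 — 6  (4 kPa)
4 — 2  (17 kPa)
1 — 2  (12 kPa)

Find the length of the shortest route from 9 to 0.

17 kPa

Compare a few routes:
9 - 0: 17 = 17
9 - 6 - 0: 17+2 = 19
Cheapest is 9 - 0 at 17 kPa.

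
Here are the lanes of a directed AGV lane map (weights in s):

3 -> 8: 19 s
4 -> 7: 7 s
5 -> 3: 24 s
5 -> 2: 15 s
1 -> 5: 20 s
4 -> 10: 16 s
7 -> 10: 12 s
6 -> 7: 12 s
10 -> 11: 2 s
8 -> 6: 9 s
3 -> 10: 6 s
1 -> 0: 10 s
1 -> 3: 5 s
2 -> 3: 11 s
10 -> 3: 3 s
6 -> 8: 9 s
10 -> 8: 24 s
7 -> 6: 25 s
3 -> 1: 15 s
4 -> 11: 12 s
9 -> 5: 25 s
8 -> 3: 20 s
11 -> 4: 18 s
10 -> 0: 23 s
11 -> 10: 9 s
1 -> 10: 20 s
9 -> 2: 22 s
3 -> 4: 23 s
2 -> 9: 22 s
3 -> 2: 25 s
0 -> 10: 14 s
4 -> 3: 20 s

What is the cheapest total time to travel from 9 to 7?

Candidate routes:
9 → 2 → 3 → 4 → 7: 22+11+23+7 = 63
9 → 2 → 3 → 10 → 11 → 4 → 7: 22+11+6+2+18+7 = 66
The minimum is 63 s via 9 → 2 → 3 → 4 → 7.

63 s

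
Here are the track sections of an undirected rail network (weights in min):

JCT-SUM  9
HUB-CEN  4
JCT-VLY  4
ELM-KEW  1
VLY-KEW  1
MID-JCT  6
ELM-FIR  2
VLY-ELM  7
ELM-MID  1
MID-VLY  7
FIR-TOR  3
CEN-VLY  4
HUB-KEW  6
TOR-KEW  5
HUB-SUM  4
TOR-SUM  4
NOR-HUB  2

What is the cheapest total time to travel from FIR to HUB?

9 min

Enumerating some paths:
FIR–TOR–KEW–HUB: 3+5+6 = 14
FIR–ELM–KEW–HUB: 2+1+6 = 9
FIR–TOR–SUM–HUB: 3+4+4 = 11
FIR–ELM–KEW–VLY–CEN–HUB: 2+1+1+4+4 = 12
Cheapest is FIR–ELM–KEW–HUB at 9 min.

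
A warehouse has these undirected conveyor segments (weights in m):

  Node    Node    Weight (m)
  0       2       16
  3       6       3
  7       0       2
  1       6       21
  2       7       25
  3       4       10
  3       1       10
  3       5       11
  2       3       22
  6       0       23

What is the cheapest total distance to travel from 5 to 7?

39 m

Enumerating some paths:
5 - 3 - 6 - 0 - 7: 11+3+23+2 = 39
5 - 3 - 2 - 0 - 7: 11+22+16+2 = 51
Cheapest is 5 - 3 - 6 - 0 - 7 at 39 m.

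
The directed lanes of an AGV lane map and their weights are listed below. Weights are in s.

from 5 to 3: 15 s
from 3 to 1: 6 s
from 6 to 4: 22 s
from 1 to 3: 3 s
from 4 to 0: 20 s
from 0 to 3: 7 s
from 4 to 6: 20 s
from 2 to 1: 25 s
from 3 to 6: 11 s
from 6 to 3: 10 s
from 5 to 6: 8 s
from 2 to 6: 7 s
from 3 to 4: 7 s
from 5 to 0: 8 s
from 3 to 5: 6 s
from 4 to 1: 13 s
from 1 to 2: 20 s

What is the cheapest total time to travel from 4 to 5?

Shortest distances from 4:
4: 0
1: 13  (via 4)
3: 16  (via 1)
0: 20  (via 4)
6: 20  (via 4)
5: 22  (via 3)
Shortest route: 4 → 1 → 3 → 5 = 22 s.

22 s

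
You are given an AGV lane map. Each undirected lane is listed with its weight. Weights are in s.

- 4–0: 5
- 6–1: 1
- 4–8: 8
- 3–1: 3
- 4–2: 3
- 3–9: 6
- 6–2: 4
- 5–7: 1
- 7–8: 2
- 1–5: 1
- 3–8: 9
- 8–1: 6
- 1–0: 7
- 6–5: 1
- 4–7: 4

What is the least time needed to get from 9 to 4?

15 s

Compare a few routes:
9 → 3 → 1 → 6 → 5 → 7 → 4: 6+3+1+1+1+4 = 16
9 → 3 → 1 → 5 → 7 → 4: 6+3+1+1+4 = 15
9 → 3 → 1 → 6 → 2 → 4: 6+3+1+4+3 = 17
9 → 3 → 1 → 5 → 6 → 2 → 4: 6+3+1+1+4+3 = 18
The minimum is 15 s via 9 → 3 → 1 → 5 → 7 → 4.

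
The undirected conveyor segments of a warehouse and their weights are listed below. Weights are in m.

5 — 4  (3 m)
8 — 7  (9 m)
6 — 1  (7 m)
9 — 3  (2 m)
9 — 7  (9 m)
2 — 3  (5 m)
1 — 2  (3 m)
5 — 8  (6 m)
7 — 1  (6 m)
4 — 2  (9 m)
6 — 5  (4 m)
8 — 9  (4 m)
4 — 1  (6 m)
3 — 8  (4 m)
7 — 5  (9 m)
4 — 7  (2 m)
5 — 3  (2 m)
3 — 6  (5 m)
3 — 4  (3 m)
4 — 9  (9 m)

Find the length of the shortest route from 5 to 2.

7 m

Shortest distances from 5:
5: 0
3: 2  (via 5)
4: 3  (via 5)
6: 4  (via 5)
9: 4  (via 3)
7: 5  (via 4)
8: 6  (via 5)
2: 7  (via 3)
Shortest route: 5 → 3 → 2 = 7 m.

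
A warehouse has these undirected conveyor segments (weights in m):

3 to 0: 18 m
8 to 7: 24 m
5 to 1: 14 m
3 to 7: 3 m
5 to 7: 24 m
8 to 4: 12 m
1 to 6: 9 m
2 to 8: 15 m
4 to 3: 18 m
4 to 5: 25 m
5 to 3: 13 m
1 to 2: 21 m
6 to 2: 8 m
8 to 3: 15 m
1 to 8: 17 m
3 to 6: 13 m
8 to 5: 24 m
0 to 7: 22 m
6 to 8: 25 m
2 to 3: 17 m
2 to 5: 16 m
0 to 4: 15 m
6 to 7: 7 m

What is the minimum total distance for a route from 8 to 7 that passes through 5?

40 m

Best 8 to 5: 8 → 5 costing 24
Best 5 to 7: 5 → 3 → 7 costing 16
Total via 5: 24 + 16 = 40 m.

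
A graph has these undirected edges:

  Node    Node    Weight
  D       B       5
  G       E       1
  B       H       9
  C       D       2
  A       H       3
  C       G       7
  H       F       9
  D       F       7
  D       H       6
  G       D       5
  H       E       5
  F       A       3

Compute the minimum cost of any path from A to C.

Running Dijkstra from A:
A: 0
F: 3  (via A)
H: 3  (via A)
E: 8  (via H)
D: 9  (via H)
G: 9  (via E)
C: 11  (via D)
Shortest route: A–H–D–C = 11.

11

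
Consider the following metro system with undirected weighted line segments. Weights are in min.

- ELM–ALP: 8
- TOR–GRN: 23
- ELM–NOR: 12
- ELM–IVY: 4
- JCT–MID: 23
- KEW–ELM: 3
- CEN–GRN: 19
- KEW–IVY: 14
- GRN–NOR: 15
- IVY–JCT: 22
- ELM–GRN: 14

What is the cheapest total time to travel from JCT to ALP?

Settle nodes by increasing distance from JCT:
JCT: 0
IVY: 22  (via JCT)
MID: 23  (via JCT)
ELM: 26  (via IVY)
KEW: 29  (via ELM)
ALP: 34  (via ELM)
Shortest route: JCT–IVY–ELM–ALP = 34 min.

34 min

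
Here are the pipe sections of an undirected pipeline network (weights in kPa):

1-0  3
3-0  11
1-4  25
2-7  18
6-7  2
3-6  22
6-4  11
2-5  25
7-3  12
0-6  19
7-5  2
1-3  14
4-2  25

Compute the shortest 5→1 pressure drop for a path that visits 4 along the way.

40 kPa

Best 5 to 4: 5–7–6–4 costing 15
Best 4 to 1: 4–1 costing 25
Total via 4: 15 + 25 = 40 kPa.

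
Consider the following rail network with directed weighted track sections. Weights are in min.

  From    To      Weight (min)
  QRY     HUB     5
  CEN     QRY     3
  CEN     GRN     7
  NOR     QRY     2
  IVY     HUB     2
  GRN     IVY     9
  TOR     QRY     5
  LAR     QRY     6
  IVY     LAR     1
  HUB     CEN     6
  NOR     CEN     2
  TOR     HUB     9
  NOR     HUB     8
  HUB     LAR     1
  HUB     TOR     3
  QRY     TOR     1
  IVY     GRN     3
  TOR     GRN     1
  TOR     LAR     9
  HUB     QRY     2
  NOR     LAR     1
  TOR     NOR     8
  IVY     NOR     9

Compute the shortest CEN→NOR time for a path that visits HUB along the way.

19 min

Best CEN to HUB: CEN–QRY–HUB costing 8
Shortest HUB→NOR: HUB–TOR–NOR = 11
Total via HUB: 8 + 11 = 19 min.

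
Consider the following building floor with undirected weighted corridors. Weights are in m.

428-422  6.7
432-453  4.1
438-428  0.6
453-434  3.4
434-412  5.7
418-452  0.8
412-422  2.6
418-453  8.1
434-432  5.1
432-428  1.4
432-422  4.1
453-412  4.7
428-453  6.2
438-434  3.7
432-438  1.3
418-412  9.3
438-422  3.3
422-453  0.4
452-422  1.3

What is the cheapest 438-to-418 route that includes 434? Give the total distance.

9.6 m

Best 438 to 434: 438–434 costing 3.7
Shortest 434→418: 434–453–422–452–418 = 5.9
Total via 434: 3.7 + 5.9 = 9.6 m.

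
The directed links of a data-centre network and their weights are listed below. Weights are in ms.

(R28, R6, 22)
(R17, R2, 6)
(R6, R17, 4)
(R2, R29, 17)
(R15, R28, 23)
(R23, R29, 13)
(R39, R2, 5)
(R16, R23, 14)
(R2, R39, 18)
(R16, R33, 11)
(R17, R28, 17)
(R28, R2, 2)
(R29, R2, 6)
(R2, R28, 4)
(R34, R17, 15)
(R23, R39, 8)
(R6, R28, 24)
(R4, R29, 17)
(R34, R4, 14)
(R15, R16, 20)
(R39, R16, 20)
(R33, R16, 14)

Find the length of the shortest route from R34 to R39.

39 ms

Candidate routes:
R34 - R17 - R2 - R39: 15+6+18 = 39
R34 - R17 - R28 - R2 - R39: 15+17+2+18 = 52
Cheapest is R34 - R17 - R2 - R39 at 39 ms.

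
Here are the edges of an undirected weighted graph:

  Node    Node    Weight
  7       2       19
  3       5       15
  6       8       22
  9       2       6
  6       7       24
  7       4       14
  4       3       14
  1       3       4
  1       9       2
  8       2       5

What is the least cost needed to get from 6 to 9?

Enumerating some paths:
6–7–2–9: 24+19+6 = 49
6–8–2–9: 22+5+6 = 33
Cheapest is 6–8–2–9 at 33.

33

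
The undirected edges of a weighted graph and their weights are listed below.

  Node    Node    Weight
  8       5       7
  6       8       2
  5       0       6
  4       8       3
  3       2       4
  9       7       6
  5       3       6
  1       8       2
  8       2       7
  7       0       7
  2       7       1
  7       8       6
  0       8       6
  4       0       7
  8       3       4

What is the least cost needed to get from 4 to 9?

Shortest distances from 4:
4: 0
8: 3  (via 4)
1: 5  (via 8)
6: 5  (via 8)
0: 7  (via 4)
3: 7  (via 8)
7: 9  (via 8)
2: 10  (via 8)
5: 10  (via 8)
9: 15  (via 7)
Shortest route: 4–8–7–9 = 15.

15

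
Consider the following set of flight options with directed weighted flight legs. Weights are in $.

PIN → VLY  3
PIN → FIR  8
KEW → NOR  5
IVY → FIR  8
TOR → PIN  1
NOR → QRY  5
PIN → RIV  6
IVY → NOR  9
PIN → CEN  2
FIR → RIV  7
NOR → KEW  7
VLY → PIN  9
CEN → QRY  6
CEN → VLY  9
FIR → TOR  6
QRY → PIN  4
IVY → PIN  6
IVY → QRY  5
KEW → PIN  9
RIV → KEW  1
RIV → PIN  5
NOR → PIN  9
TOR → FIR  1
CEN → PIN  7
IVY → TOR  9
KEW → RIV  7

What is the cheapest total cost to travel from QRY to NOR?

$16

Running Dijkstra from QRY:
QRY: 0
PIN: 4  (via QRY)
CEN: 6  (via PIN)
VLY: 7  (via PIN)
RIV: 10  (via PIN)
KEW: 11  (via RIV)
FIR: 12  (via PIN)
NOR: 16  (via KEW)
Shortest route: QRY–PIN–RIV–KEW–NOR = $16.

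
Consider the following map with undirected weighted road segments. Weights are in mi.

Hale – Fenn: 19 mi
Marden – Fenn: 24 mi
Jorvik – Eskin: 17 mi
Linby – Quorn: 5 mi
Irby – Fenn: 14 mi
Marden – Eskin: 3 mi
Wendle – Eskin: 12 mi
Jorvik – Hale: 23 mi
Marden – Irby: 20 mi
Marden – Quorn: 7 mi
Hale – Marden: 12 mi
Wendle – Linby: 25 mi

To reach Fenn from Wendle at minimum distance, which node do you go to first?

Eskin

Candidate routes:
Wendle → Eskin → Marden → Hale → Fenn: 12+3+12+19 = 46
Wendle → Eskin → Marden → Irby → Fenn: 12+3+20+14 = 49
Wendle → Eskin → Marden → Fenn: 12+3+24 = 39
The minimum is 39 mi via Wendle → Eskin → Marden → Fenn.
So from Wendle the first move is to Eskin.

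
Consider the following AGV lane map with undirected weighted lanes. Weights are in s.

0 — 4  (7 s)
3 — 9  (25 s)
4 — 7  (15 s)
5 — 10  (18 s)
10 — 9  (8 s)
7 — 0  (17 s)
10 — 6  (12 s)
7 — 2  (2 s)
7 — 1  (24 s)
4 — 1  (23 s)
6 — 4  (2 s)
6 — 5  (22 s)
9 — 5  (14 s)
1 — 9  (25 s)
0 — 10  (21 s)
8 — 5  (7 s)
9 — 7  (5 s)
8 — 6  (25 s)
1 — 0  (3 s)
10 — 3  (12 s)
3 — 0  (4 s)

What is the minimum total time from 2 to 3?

Shortest distances from 2:
2: 0
7: 2  (via 2)
9: 7  (via 7)
10: 15  (via 9)
4: 17  (via 7)
0: 19  (via 7)
6: 19  (via 4)
5: 21  (via 9)
1: 22  (via 0)
3: 23  (via 0)
Shortest route: 2 → 7 → 0 → 3 = 23 s.

23 s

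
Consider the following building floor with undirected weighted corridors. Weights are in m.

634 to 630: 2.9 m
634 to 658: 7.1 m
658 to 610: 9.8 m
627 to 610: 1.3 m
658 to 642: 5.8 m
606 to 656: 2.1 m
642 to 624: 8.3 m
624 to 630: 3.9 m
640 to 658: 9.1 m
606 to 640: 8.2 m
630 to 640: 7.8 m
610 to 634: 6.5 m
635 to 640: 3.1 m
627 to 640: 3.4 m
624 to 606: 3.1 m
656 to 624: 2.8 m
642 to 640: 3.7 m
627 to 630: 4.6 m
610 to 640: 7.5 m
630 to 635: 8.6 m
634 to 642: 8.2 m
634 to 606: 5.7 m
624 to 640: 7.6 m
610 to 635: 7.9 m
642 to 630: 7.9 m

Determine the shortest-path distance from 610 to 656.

Enumerating some paths:
610–627–630–624–606–656: 1.3+4.6+3.9+3.1+2.1 = 15
610–634–606–656: 6.5+5.7+2.1 = 14.3
610–627–630–624–656: 1.3+4.6+3.9+2.8 = 12.6
Cheapest is 610–627–630–624–656 at 12.6 m.

12.6 m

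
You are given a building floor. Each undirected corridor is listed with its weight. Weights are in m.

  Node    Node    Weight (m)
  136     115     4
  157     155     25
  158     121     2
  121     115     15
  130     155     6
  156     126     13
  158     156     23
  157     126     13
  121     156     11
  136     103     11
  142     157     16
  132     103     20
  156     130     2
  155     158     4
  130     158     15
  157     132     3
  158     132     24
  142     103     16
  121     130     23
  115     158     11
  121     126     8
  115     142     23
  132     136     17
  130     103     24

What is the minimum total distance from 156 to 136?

27 m

Compare a few routes:
156 - 121 - 158 - 115 - 136: 11+2+11+4 = 28
156 - 130 - 155 - 158 - 115 - 136: 2+6+4+11+4 = 27
Cheapest is 156 - 130 - 155 - 158 - 115 - 136 at 27 m.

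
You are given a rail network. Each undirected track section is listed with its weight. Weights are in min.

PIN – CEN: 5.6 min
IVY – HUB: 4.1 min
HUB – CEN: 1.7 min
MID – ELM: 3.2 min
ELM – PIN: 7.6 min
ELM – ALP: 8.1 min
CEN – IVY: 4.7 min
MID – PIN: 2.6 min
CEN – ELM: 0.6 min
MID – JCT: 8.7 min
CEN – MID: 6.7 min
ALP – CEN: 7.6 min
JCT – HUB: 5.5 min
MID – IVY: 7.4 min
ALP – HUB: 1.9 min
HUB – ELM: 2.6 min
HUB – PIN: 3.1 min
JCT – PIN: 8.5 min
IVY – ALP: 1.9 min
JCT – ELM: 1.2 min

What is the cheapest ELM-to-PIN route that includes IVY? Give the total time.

12.2 min

Shortest ELM→IVY: ELM–CEN–IVY = 5.3
Shortest IVY→PIN: IVY–ALP–HUB–PIN = 6.9
Total via IVY: 5.3 + 6.9 = 12.2 min.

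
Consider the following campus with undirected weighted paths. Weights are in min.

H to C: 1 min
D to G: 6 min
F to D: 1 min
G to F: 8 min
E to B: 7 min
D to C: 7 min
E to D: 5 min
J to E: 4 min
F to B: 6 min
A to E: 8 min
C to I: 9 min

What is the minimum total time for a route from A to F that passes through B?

21 min

Best A to B: A → E → B costing 15
Best B to F: B → F costing 6
Total via B: 15 + 6 = 21 min.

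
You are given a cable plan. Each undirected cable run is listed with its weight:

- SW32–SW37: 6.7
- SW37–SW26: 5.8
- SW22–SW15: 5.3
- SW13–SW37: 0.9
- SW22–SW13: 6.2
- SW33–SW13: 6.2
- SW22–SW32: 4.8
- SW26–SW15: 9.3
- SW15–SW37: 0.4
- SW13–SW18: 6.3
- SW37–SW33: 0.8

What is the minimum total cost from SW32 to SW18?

Compare a few routes:
SW32 - SW37 - SW33 - SW13 - SW18: 6.7+0.8+6.2+6.3 = 20
SW32 - SW22 - SW15 - SW37 - SW13 - SW18: 4.8+5.3+0.4+0.9+6.3 = 17.7
SW32 - SW22 - SW13 - SW18: 4.8+6.2+6.3 = 17.3
SW32 - SW37 - SW13 - SW18: 6.7+0.9+6.3 = 13.9
The minimum is 13.9 via SW32 - SW37 - SW13 - SW18.

13.9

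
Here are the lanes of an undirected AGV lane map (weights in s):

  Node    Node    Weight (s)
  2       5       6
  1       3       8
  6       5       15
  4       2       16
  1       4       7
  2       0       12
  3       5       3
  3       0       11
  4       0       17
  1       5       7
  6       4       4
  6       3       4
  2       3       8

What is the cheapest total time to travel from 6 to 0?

15 s

Shortest distances from 6:
6: 0
3: 4  (via 6)
4: 4  (via 6)
5: 7  (via 3)
1: 11  (via 4)
2: 12  (via 3)
0: 15  (via 3)
Shortest route: 6–3–0 = 15 s.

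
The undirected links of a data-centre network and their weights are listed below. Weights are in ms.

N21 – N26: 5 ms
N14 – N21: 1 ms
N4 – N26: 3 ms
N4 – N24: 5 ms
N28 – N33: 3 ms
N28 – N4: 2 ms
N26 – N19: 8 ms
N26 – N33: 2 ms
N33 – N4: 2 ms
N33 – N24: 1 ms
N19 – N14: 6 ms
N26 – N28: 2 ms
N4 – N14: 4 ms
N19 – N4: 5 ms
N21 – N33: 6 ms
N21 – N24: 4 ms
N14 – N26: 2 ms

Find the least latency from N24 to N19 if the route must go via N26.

11 ms

Shortest N24→N26: N24–N33–N26 = 3
Best N26 to N19: N26–N19 costing 8
Total via N26: 3 + 8 = 11 ms.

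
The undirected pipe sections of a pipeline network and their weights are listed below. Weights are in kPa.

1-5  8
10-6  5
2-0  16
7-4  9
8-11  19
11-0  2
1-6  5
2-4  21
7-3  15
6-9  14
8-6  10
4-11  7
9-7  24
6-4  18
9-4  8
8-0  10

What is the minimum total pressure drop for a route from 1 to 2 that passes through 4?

Best 1 to 4: 1 → 6 → 4 costing 23
Best 4 to 2: 4 → 2 costing 21
Total via 4: 23 + 21 = 44 kPa.

44 kPa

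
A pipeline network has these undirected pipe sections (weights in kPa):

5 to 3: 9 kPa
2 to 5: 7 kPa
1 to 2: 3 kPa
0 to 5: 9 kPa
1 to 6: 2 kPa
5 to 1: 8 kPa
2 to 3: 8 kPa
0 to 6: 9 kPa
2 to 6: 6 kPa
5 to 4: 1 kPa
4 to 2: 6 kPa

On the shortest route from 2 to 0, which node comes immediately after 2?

Compare a few routes:
2 - 6 - 0: 6+9 = 15
2 - 1 - 6 - 0: 3+2+9 = 14
2 - 4 - 5 - 0: 6+1+9 = 16
The minimum is 14 kPa via 2 - 1 - 6 - 0.
So from 2 the first move is to 1.

1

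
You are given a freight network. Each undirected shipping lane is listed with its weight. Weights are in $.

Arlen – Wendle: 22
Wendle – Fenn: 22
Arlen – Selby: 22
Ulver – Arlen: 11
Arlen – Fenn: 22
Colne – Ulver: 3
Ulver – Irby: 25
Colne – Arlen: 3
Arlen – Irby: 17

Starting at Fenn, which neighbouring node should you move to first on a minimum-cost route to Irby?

Arlen

Compare a few routes:
Fenn - Arlen - Colne - Ulver - Irby: 22+3+3+25 = 53
Fenn - Arlen - Ulver - Irby: 22+11+25 = 58
Fenn - Wendle - Arlen - Irby: 22+22+17 = 61
Fenn - Arlen - Irby: 22+17 = 39
The minimum is $39 via Fenn - Arlen - Irby.
So from Fenn the first move is to Arlen.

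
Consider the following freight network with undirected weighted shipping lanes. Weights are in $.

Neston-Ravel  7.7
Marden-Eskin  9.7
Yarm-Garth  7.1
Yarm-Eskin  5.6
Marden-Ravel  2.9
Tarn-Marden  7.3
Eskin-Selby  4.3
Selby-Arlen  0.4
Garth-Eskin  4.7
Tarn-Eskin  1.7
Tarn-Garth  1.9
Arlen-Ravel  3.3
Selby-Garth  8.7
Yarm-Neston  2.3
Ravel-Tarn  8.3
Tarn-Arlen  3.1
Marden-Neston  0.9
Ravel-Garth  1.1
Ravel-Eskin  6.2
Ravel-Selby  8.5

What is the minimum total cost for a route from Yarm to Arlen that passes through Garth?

Shortest Yarm→Garth: Yarm–Garth = 7.1
Best Garth to Arlen: Garth–Ravel–Arlen costing 4.4
Total via Garth: 7.1 + 4.4 = $11.5.

$11.5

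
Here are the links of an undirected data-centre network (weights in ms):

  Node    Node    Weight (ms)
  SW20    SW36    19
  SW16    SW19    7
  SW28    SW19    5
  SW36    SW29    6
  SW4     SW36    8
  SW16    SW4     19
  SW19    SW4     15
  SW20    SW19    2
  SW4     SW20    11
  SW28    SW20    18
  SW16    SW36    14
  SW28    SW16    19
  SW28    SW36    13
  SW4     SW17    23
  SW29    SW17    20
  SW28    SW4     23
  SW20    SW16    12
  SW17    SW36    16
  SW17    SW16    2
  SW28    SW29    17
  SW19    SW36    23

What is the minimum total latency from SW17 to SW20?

11 ms

Candidate routes:
SW17 - SW16 - SW19 - SW20: 2+7+2 = 11
SW17 - SW16 - SW20: 2+12 = 14
The minimum is 11 ms via SW17 - SW16 - SW19 - SW20.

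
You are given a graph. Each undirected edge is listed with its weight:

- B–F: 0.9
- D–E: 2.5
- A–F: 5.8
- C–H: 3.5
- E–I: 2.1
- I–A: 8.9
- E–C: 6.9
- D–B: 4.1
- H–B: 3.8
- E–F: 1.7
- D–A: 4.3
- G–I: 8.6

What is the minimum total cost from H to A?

10.5

Candidate routes:
H - B - D - A: 3.8+4.1+4.3 = 12.2
H - B - F - A: 3.8+0.9+5.8 = 10.5
H - C - E - D - A: 3.5+6.9+2.5+4.3 = 17.2
H - B - F - E - D - A: 3.8+0.9+1.7+2.5+4.3 = 13.2
The minimum is 10.5 via H - B - F - A.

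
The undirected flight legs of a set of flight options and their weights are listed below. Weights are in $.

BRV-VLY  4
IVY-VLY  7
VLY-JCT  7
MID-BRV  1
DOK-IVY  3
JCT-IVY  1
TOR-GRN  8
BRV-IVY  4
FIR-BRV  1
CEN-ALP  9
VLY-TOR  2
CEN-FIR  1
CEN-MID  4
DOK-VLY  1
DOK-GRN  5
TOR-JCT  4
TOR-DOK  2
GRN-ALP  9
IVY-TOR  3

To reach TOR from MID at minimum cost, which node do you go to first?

BRV

Enumerating some paths:
MID–BRV–IVY–TOR: 1+4+3 = 8
MID–BRV–VLY–DOK–TOR: 1+4+1+2 = 8
MID–BRV–IVY–DOK–TOR: 1+4+3+2 = 10
MID–BRV–VLY–TOR: 1+4+2 = 7
Cheapest is MID–BRV–VLY–TOR at $7.
So from MID the first move is to BRV.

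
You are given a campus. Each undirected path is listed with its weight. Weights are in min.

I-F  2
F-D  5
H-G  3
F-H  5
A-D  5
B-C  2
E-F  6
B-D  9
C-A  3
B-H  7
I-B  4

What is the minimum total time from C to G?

12 min

Compare a few routes:
C–B–I–F–H–G: 2+4+2+5+3 = 16
C–B–H–G: 2+7+3 = 12
Cheapest is C–B–H–G at 12 min.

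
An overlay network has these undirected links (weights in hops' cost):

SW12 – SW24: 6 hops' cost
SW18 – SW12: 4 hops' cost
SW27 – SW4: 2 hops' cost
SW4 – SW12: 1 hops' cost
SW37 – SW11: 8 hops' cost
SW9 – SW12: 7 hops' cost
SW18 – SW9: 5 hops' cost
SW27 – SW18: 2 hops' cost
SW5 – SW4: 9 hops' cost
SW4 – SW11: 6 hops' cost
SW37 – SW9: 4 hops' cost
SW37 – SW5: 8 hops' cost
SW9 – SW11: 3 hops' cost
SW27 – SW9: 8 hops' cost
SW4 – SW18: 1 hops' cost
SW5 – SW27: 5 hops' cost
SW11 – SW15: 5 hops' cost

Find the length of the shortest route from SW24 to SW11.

Enumerating some paths:
SW24–SW12–SW4–SW11: 6+1+6 = 13
SW24–SW12–SW4–SW18–SW9–SW11: 6+1+1+5+3 = 16
SW24–SW12–SW9–SW11: 6+7+3 = 16
Cheapest is SW24–SW12–SW4–SW11 at 13 hops' cost.

13 hops' cost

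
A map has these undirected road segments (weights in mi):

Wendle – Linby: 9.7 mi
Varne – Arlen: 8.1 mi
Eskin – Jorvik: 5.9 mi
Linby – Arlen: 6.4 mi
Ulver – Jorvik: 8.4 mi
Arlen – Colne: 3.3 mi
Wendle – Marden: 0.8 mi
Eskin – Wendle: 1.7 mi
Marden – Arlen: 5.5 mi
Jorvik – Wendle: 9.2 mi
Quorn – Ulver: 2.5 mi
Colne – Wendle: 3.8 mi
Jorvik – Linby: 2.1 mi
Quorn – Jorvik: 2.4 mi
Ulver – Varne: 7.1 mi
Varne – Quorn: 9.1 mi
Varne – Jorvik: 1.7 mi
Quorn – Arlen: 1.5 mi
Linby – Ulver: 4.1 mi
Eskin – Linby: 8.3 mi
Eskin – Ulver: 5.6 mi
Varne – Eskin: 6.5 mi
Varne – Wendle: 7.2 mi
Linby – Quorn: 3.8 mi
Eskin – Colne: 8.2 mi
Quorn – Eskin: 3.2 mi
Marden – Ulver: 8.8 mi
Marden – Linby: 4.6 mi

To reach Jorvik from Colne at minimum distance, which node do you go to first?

Arlen

Enumerating some paths:
Colne - Arlen - Quorn - Linby - Jorvik: 3.3+1.5+3.8+2.1 = 10.7
Colne - Arlen - Quorn - Jorvik: 3.3+1.5+2.4 = 7.2
Colne - Wendle - Eskin - Quorn - Jorvik: 3.8+1.7+3.2+2.4 = 11.1
Colne - Wendle - Marden - Linby - Jorvik: 3.8+0.8+4.6+2.1 = 11.3
The minimum is 7.2 mi via Colne - Arlen - Quorn - Jorvik.
So from Colne the first move is to Arlen.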